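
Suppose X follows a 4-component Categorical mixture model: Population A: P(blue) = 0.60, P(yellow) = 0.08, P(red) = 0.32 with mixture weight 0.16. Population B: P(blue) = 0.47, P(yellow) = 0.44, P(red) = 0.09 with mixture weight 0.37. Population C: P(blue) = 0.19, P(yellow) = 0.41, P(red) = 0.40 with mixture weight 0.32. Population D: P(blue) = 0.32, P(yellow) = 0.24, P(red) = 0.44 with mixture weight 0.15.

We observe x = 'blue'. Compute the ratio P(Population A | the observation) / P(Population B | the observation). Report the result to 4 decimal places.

Posterior odds = (π_i f_i(x)) / (π_j f_j(x)); the normalising sum cancels.
Evaluate each component's likelihood at the observed value:
  L_A = P(blue | comp) = 0.60
  L_B = P(blue | comp) = 0.47
  L_C = P(blue | comp) = 0.19
  L_D = P(blue | comp) = 0.32
Posterior odds = (π_A·L_A) / (π_B·L_B) = (0.16·0.6) / (0.37·0.47) = 0.096 / 0.1739 ≈ 0.5520

0.5520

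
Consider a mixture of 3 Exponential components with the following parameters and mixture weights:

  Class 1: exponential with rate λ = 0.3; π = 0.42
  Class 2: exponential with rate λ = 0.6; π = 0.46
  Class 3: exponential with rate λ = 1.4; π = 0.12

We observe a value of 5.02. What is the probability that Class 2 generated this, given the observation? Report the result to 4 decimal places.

0.3258

Posterior ∝ prior × likelihood, so P(k | x) ∝ w_k f_k(x); normalise over all components.
Evaluate each component's likelihood at the observed value:
  f_1 = 0.3·e^(−0.3·5.02) = 0.3·e^(−1.5060) = 0.0665386
  f_2 = 0.6·e^(−0.6·5.02) = 0.6·e^(−3.0120) = 0.0295159
  f_3 = 1.4·e^(−1.4·5.02) = 1.4·e^(−7.0280) = 0.00124138
Prior × likelihood for each component:
  w_1·f_1 = 0.42 × 0.0665386 = 0.0279462
  w_2·f_2 = 0.46 × 0.0295159 = 0.0135773
  w_3·f_3 = 0.12 × 0.00124138 = 0.000148966
Sum: 0.0279462 + 0.0135773 + 0.000148966 = 0.0416725
P(Class 2 | data) ≈ 0.3258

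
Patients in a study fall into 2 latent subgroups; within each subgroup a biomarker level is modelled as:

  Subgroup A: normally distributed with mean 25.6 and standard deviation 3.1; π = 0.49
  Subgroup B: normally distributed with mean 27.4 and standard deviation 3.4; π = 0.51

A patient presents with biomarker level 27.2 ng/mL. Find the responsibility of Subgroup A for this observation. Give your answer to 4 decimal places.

By Bayes' theorem, P(k | x) = P(Z=k) f_k(x) / Σ_j P(Z=j) f_j(x).
Component likelihoods at x = 27.2 ng/mL:
  L_A = (1/(3.1·√(2π)))·exp(−(27.2−25.6)²/(2·3.1²)) = 0.128691·exp(-0.13319) = 0.112643
  L_B = (1/(3.4·√(2π)))·exp(−(27.2−27.4)²/(2·3.4²)) = 0.117336·exp(-0.00173) = 0.117133
Multiply by the mixture weights:
  P(Z=A)·L_A = 0.49 × 0.112643 = 0.0551949
  P(Z=B)·L_B = 0.51 × 0.117133 = 0.0597379
Marginal: 0.0551949 + 0.0597379 = 0.114933
P(Subgroup A | 27.2 ng/mL) ≈ 0.4802

0.4802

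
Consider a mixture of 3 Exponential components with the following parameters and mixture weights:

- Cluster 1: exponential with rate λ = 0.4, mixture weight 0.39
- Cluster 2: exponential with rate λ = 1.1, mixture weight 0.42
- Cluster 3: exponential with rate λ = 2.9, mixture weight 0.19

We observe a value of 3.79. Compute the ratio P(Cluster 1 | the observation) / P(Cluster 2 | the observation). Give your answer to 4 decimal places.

Only the two components matter; the odds are (π_i f_i(x)) / (π_j f_j(x)).
Evaluate each component's likelihood at the observed value:
  f_1 = 0.4·e^(−0.4·3.79) = 0.4·e^(−1.5160) = 0.0878354
  f_2 = 1.1·e^(−1.1·3.79) = 1.1·e^(−4.1690) = 0.0170145
  f_3 = 2.9·e^(−2.9·3.79) = 2.9·e^(−10.9910) = 4.88728e-05
0.0342558 / 0.00714609 ≈ 4.7936

4.7936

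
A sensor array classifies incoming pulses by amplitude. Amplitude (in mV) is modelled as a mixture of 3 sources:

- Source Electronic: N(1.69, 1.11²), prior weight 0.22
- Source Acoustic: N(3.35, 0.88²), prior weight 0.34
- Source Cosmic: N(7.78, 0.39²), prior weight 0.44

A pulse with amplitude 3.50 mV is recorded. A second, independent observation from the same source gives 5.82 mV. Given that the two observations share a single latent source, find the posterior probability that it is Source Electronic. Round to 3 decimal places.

0.006

Posterior ∝ prior × likelihood, so P(k | x) ∝ π_k f_k(x); normalise over all components.
Since both observations come from the same component, the likelihood for component k is f_k(x₁)·f_k(x₂).
  p_Electronic = [(1/(1.11·√(2π)))·exp(−(3.50−1.69)²/(2·1.11²)) = 0.359407·exp(-1.32948) = 0.0951047] × [0.000354366] = 3.37019e-05
  p_Acoustic = [(1/(0.88·√(2π)))·exp(−(3.50−3.35)²/(2·0.88²)) = 0.453344·exp(-0.01453) = 0.446805] × [0.00882454] = 0.00394285
  p_Cosmic = [(1/(0.39·√(2π)))·exp(−(3.50−7.78)²/(2·0.39²)) = 1.022929·exp(-60.21828) = 7.20079e-27] × [3.3523e-06] = 2.41392e-32
Multiply by the mixture weights:
  π_Electronic·p_Electronic = 0.22 × 3.37019e-05 = 7.41442e-06
  π_Acoustic·p_Acoustic = 0.34 × 0.00394285 = 0.00134057
  π_Cosmic·p_Cosmic = 0.44 × 2.41392e-32 = 1.06212e-32
Denominator: 7.41442e-06 + 0.00134057 + 1.06212e-32 = 0.00134798
So the posterior for Source Electronic is 7.41442e-06 / 0.00134798 ≈ 0.006.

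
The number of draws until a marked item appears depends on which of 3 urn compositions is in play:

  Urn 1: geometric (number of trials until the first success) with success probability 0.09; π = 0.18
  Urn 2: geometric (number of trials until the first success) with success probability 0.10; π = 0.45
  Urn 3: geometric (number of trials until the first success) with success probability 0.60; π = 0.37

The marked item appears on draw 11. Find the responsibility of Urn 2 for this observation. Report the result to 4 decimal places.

0.7125

P(component k | x) = w_k·f_k(x) / marginal(x), where marginal(x) = Σ_j w_j·f_j(x).
Component likelihoods at x = 11:
  L_1 = 0.09·(1−0.09)^10 = 0.09·0.389416 = 0.0350475
  L_2 = 0.10·(1−0.10)^10 = 0.10·0.348678 = 0.0348678
  L_3 = 0.60·(1−0.60)^10 = 0.60·0.000104858 = 6.29146e-05
Multiply by the mixture weights:
  w_1·L_1 = 0.18 × 0.0350475 = 0.00630854
  w_2·L_2 = 0.45 × 0.0348678 = 0.0156905
  w_3·L_3 = 0.37 × 6.29146e-05 = 2.32784e-05
Denominator: 0.00630854 + 0.0156905 + 2.32784e-05 = 0.0220223
P(Urn 2 | x) = 0.0156905 / 0.0220223 ≈ 0.7125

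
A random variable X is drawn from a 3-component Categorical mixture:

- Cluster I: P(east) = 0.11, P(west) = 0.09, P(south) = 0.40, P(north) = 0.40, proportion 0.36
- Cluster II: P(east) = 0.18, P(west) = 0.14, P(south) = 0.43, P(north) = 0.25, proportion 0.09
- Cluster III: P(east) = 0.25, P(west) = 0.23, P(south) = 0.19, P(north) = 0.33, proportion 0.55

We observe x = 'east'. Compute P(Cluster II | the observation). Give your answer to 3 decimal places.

By Bayes' theorem, P(k | x) = P(Z=k) f_k(x) / Σ_j P(Z=j) f_j(x).
Categorical probabilities:
  L_I = P(east | comp) = 0.11
  L_II = P(east | comp) = 0.18
  L_III = P(east | comp) = 0.25
Multiply by the mixture weights:
  P(Z=I)·L_I = 0.36 × 0.11 = 0.0396
  P(Z=II)·L_II = 0.09 × 0.18 = 0.0162
  P(Z=III)·L_III = 0.55 × 0.25 = 0.1375
Normaliser: 0.0396 + 0.0162 + 0.1375 = 0.1933
Responsibility of Cluster II: 0.0162 / 0.1933 ≈ 0.084

0.084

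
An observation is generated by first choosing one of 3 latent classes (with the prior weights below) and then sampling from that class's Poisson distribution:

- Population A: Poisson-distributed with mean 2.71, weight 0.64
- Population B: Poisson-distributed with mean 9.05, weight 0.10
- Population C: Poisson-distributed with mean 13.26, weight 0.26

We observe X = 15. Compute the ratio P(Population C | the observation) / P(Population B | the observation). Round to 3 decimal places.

Since P(k|x) ∝ P(Z=k) f_k(x), the posterior odds are P(Z=i) f_i(x) / (P(Z=j) f_j(x)).
Evaluate each component's likelihood at the observed value:
  f_A = 1.58892e-07
  f_B = 0.0200846
  f_C = 0.0918139
Odds = (0.26/0.10) × (0.0918139/0.0200846) = 2.6 × 4.57135 ≈ 11.886

11.886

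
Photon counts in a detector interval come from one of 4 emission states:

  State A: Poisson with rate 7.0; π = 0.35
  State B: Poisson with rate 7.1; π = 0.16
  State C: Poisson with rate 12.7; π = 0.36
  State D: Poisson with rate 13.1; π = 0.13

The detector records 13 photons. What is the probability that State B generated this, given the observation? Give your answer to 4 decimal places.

Apply Bayes' rule: the posterior for each component is proportional to its prior times its likelihood at x.
Evaluate each component's likelihood at the observed value:
  L_A = 0.0141884
  L_B = 0.0154379
  L_C = 0.109554
  L_D = 0.109898
Unnormalised posteriors:
  π_A·L_A = 0.35 × 0.0141884 = 0.00496593
  π_B·L_B = 0.16 × 0.0154379 = 0.00247006
  π_C·L_C = 0.36 × 0.109554 = 0.0394394
  π_D·L_D = 0.13 × 0.109898 = 0.0142867
Marginal: 0.00496593 + 0.00247006 + 0.0394394 + 0.0142867 = 0.0611621
Responsibility of State B: 0.00247006 / 0.0611621 ≈ 0.0404

0.0404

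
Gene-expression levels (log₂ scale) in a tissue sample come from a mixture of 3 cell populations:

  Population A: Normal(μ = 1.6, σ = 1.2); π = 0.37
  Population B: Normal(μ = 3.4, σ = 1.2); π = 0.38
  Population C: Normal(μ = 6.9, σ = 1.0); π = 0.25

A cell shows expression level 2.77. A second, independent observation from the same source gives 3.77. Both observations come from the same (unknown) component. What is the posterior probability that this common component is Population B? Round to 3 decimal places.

Apply Bayes' rule: the posterior for each component is proportional to its prior times its likelihood at x.
Since both observations come from the same component, the likelihood for component k is f_k(x₁)·f_k(x₂).
  p_A = [0.206682] × [0.06481] = 0.0133951
  p_B = [0.289653] × [0.317019] = 0.0918253
  p_C = [7.88953e-05] × [0.00297537] = 2.34742e-07
Unnormalised posteriors:
  π_A·p_A = 0.37 × 0.0133951 = 0.00495618
  π_B·p_B = 0.38 × 0.0918253 = 0.0348936
  π_C·p_C = 0.25 × 2.34742e-07 = 5.86856e-08
Normaliser: 0.00495618 + 0.0348936 + 5.86856e-08 = 0.0398499
So the posterior for Population B is 0.0348936 / 0.0398499 ≈ 0.876.

0.876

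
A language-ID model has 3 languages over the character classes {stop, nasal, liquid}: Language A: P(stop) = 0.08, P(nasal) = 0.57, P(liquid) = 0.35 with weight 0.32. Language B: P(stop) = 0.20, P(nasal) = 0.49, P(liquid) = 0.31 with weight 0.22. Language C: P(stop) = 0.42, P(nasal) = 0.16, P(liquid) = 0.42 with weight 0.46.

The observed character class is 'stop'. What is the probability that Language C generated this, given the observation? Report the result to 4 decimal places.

Posterior ∝ prior × likelihood, so P(k | x) ∝ P(Z=k) f_k(x); normalise over all components.
Component likelihoods at x = 'stop':
  p_A = P(stop | comp) = 0.08
  p_B = P(stop | comp) = 0.20
  p_C = P(stop | comp) = 0.42
Multiply by the mixture weights:
  P(Z=A)·p_A = 0.32 × 0.08 = 0.0256
  P(Z=B)·p_B = 0.22 × 0.2 = 0.044
  P(Z=C)·p_C = 0.46 × 0.42 = 0.1932
Denominator: 0.0256 + 0.044 + 0.1932 = 0.2628
Responsibility of Language C: 0.1932 / 0.2628 ≈ 0.7352

0.7352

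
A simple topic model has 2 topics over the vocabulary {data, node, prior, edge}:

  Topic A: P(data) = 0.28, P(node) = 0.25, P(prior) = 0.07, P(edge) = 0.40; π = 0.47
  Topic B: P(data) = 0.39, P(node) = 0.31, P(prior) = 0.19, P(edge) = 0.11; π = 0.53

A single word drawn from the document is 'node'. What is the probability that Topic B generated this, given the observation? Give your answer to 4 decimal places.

By Bayes' theorem, P(k | x) = P(Z=k) f_k(x) / Σ_j P(Z=j) f_j(x).
Categorical probabilities:
  p_A = P(node | comp) = 0.25
  p_B = P(node | comp) = 0.31
Prior × likelihood for each component:
  P(Z=A)·p_A = 0.47 × 0.25 = 0.1175
  P(Z=B)·p_B = 0.53 × 0.31 = 0.1643
Normaliser: 0.1175 + 0.1643 = 0.2818
So the posterior for Topic B is 0.1643 / 0.2818 ≈ 0.5830.

0.5830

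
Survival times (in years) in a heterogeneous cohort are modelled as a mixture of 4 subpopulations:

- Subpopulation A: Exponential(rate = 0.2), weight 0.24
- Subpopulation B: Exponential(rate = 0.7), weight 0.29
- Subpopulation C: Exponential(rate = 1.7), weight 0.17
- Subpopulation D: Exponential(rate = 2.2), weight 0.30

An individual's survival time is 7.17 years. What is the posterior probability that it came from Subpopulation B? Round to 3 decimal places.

Apply Bayes' rule: the posterior for each component is proportional to its prior times its likelihood at x.
Exponential densities:
  L_A = 0.2·e^(−0.2·7.17) = 0.2·e^(−1.4340) = 0.0476707
  L_B = 0.7·e^(−0.7·7.17) = 0.7·e^(−5.0190) = 0.00462779
  L_C = 1.7·e^(−1.7·7.17) = 1.7·e^(−12.1890) = 8.64636e-06
  L_D = 2.2·e^(−2.2·7.17) = 2.2·e^(−15.7740) = 3.10357e-07
Weight by the priors:
  w_A·L_A = 0.24 × 0.0476707 = 0.011441
  w_B·L_B = 0.29 × 0.00462779 = 0.00134206
  w_C·L_C = 0.17 × 8.64636e-06 = 1.46988e-06
  w_D·L_D = 0.30 × 3.10357e-07 = 9.31071e-08
Normaliser: 0.011441 + 0.00134206 + 1.46988e-06 + 9.31071e-08 = 0.0127846
Responsibility of Subpopulation B: 0.00134206 / 0.0127846 ≈ 0.105

0.105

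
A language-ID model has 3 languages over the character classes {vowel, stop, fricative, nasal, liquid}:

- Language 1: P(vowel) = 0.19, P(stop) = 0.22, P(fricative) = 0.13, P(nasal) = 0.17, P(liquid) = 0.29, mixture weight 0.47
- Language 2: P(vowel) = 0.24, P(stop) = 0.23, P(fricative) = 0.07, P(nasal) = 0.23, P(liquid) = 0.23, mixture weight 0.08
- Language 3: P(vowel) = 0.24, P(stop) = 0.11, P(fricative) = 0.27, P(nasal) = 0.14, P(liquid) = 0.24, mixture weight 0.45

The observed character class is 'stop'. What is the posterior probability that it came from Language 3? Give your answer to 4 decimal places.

0.2890

P(component k | x) = w_k·f_k(x) / marginal(x), where marginal(x) = Σ_j w_j·f_j(x).
Categorical probabilities:
  L_1 = P(stop | comp) = 0.22
  L_2 = P(stop | comp) = 0.23
  L_3 = P(stop | comp) = 0.11
Prior × likelihood for each component:
  w_1·L_1 = 0.47 × 0.22 = 0.1034
  w_2·L_2 = 0.08 × 0.23 = 0.0184
  w_3·L_3 = 0.45 × 0.11 = 0.0495
Sum: 0.1034 + 0.0184 + 0.0495 = 0.1713
So the posterior for Language 3 is 0.0495 / 0.1713 ≈ 0.2890.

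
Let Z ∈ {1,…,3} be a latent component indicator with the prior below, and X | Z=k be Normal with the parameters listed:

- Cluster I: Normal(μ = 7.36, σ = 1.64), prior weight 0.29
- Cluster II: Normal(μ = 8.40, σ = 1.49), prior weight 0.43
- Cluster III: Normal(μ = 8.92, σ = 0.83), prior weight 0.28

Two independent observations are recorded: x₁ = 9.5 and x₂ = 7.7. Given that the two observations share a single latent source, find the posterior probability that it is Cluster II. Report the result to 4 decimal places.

The responsibility of component k is w_k f_k(x) divided by Σ_j w_j f_j(x).
Since both observations come from the same component, the likelihood for component k is f_k(x₁)·f_k(x₂).
  p_I = [0.103831] × [0.238086] = 0.0247207
  p_II = [0.20388] × [0.239771] = 0.0488845
  p_III = [0.376527] × [0.163183] = 0.0614428
Prior × likelihood for each component:
  w_I·p_I = 0.29 × 0.0247207 = 0.00716901
  w_II·p_II = 0.43 × 0.0488845 = 0.0210203
  w_III·p_III = 0.28 × 0.0614428 = 0.017204
Denominator: 0.00716901 + 0.0210203 + 0.017204 = 0.0453933
Responsibility of Cluster II: 0.0210203 / 0.0453933 ≈ 0.4631

0.4631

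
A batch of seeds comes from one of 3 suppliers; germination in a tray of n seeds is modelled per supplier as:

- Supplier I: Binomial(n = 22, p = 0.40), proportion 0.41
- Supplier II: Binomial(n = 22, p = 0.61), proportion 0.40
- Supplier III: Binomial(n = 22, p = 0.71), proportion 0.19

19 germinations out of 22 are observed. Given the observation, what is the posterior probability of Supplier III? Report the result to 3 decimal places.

Apply Bayes' rule: the posterior for each component is proportional to its prior times its likelihood at x.
Evaluate each component's likelihood at the observed value:
  p_I = C(22,19)·0.40^19·0.60^3 = 1540·2.74878e-08·0.216 = 9.14354e-06
  p_II = C(22,19)·0.61^19·0.39^3 = 1540·8.34194e-05·0.059319 = 0.00762046
  p_III = C(22,19)·0.71^19·0.29^3 = 1540·0.00149248·0.024389 = 0.0560562
Multiply by the mixture weights:
  π_I·p_I = 0.41 × 9.14354e-06 = 3.74885e-06
  π_II·p_II = 0.40 × 0.00762046 = 0.00304819
  π_III·p_III = 0.19 × 0.0560562 = 0.0106507
Marginal: 3.74885e-06 + 0.00304819 + 0.0106507 = 0.0137026
P(Supplier III | x) = 0.0106507 / 0.0137026 ≈ 0.777

0.777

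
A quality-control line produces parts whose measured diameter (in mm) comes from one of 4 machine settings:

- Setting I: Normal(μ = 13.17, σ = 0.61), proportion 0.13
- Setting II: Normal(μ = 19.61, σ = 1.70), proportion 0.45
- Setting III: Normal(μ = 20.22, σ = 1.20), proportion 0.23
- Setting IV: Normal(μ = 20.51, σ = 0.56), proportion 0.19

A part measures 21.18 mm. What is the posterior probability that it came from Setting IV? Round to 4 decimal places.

0.3471

By Bayes' theorem, P(k | x) = P(Z=k) f_k(x) / Σ_j P(Z=j) f_j(x).
Normal densities:
  p_I = (1/(0.61·√(2π)))·exp(−(21.18−13.17)²/(2·0.61²)) = 0.654004·exp(-86.21352) = 2.36333e-38
  p_II = (1/(1.70·√(2π)))·exp(−(21.18−19.61)²/(2·1.70²)) = 0.234672·exp(-0.42645) = 0.153199
  p_III = (1/(1.20·√(2π)))·exp(−(21.18−20.22)²/(2·1.20²)) = 0.332452·exp(-0.32000) = 0.24141
  p_IV = (1/(0.56·√(2π)))·exp(−(21.18−20.51)²/(2·0.56²)) = 0.712397·exp(-0.71572) = 0.348248
Multiply by the mixture weights:
  P(Z=I)·p_I = 0.13 × 2.36333e-38 = 3.07233e-39
  P(Z=II)·p_II = 0.45 × 0.153199 = 0.0689394
  P(Z=III)·p_III = 0.23 × 0.24141 = 0.0555242
  P(Z=IV)·p_IV = 0.19 × 0.348248 = 0.0661671
Sum: 3.07233e-39 + 0.0689394 + 0.0555242 + 0.0661671 = 0.190631
Responsibility of Setting IV: 0.0661671 / 0.190631 ≈ 0.3471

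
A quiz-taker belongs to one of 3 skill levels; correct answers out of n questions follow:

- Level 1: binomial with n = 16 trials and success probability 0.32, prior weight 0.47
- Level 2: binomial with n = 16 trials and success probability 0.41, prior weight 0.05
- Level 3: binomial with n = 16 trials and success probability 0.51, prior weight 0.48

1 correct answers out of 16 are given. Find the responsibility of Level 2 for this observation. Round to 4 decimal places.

By Bayes' theorem, P(k | x) = π_k f_k(x) / Σ_j π_j f_j(x).
Evaluate each component's likelihood at the observed value:
  L_1 = 0.0157363
  L_2 = 0.00239709
  L_3 = 0.000183921
Unnormalised posteriors:
  π_1·L_1 = 0.47 × 0.0157363 = 0.00739608
  π_2·L_2 = 0.05 × 0.00239709 = 0.000119854
  π_3·L_3 = 0.48 × 0.000183921 = 8.82821e-05
Marginal: 0.00739608 + 0.000119854 + 8.82821e-05 = 0.00760421
Responsibility of Level 2: 0.000119854 / 0.00760421 ≈ 0.0158

0.0158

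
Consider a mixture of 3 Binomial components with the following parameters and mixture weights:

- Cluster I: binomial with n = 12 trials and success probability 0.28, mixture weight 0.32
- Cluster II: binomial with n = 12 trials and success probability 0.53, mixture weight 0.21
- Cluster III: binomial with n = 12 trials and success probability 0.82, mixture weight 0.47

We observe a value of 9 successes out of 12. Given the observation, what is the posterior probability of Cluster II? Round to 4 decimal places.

P(component k | x) = w_k·f_k(x) / marginal(x), where marginal(x) = Σ_j w_j·f_j(x).
Component likelihoods at x = 9 successes out of 12:
  L_I = C(12,9)·0.28^9·0.72^3 = 220·1.05785e-05·0.373248 = 0.000868645
  L_II = C(12,9)·0.53^9·0.47^3 = 220·0.00329976·0.103823 = 0.0753701
  L_III = C(12,9)·0.82^9·0.18^3 = 220·0.16762·0.005832 = 0.215063
Unnormalised posteriors:
  w_I·L_I = 0.32 × 0.000868645 = 0.000277966
  w_II·L_II = 0.21 × 0.0753701 = 0.0158277
  w_III·L_III = 0.47 × 0.215063 = 0.101079
Normaliser: 0.000277966 + 0.0158277 + 0.101079 = 0.117185
P(Cluster II | data) = 0.0158277 / 0.117185 ≈ 0.1351

0.1351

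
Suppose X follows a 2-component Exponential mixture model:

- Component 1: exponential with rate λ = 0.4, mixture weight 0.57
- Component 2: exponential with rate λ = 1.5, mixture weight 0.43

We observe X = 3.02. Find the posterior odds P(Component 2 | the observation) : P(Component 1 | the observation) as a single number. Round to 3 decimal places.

0.102

The posterior odds equal the prior odds times the likelihood ratio: (w_i/w_j)·(f_i(x)/f_j(x)).
Evaluate each component's likelihood at the observed value:
  f_1 = 0.119518
  f_2 = 0.016171
0.00695354 / 0.0681251 ≈ 0.102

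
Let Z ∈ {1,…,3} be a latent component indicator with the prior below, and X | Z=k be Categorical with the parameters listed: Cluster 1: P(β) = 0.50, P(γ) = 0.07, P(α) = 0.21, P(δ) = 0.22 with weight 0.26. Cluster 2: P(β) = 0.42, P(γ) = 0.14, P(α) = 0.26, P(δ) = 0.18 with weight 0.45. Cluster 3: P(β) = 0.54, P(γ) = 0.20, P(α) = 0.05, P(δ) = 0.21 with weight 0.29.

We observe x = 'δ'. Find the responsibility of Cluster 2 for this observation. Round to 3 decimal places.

Apply Bayes' rule: the posterior for each component is proportional to its prior times its likelihood at x.
Categorical probabilities:
  f_1 = P(δ | comp) = 0.22
  f_2 = P(δ | comp) = 0.18
  f_3 = P(δ | comp) = 0.21
Unnormalised posteriors:
  w_1·f_1 = 0.26 × 0.22 = 0.0572
  w_2·f_2 = 0.45 × 0.18 = 0.081
  w_3·f_3 = 0.29 × 0.21 = 0.0609
Denominator: 0.0572 + 0.081 + 0.0609 = 0.1991
P(Cluster 2 | 'δ') = 0.081 / 0.1991 ≈ 0.407

0.407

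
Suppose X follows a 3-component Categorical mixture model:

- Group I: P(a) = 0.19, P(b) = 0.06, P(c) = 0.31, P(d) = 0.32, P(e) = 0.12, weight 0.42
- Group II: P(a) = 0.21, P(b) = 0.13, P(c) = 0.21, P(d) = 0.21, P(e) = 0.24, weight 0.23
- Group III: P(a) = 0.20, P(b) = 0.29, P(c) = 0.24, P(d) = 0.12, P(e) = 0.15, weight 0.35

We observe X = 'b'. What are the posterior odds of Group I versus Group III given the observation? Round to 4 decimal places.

Since P(k|x) ∝ π_k f_k(x), the posterior odds are π_i f_i(x) / (π_j f_j(x)).
Evaluate each component's likelihood at the observed value:
  p_I = P(b | comp) = 0.06
  p_II = P(b | comp) = 0.13
  p_III = P(b | comp) = 0.29
Odds = (0.42/0.35) × (0.06/0.29) = 1.2 × 0.206897 ≈ 0.2483

0.2483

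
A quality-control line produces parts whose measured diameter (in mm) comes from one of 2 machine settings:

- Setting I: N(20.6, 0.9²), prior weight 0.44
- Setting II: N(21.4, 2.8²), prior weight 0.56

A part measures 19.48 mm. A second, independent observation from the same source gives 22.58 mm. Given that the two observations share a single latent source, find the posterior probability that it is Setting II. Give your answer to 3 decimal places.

By Bayes' theorem, P(k | x) = π_k f_k(x) / Σ_j π_j f_j(x).
Since both observations come from the same component, the likelihood for component k is f_k(x₁)·f_k(x₂).
  p_I = [(1/(0.9·√(2π)))·exp(−(19.48−20.6)²/(2·0.9²)) = 0.443269·exp(-0.77432) = 0.204355] × [0.0394162] = 0.00805488
  p_II = [(1/(2.8·√(2π)))·exp(−(19.48−21.4)²/(2·2.8²)) = 0.142479·exp(-0.23510) = 0.112629] × [0.130373] = 0.0146837
Unnormalised posteriors:
  π_I·p_I = 0.44 × 0.00805488 = 0.00354415
  π_II·p_II = 0.56 × 0.0146837 = 0.00822286
Normaliser: 0.00354415 + 0.00822286 = 0.011767
P(Setting II | x₁,x₂) = 0.00822286 / 0.011767 ≈ 0.699

0.699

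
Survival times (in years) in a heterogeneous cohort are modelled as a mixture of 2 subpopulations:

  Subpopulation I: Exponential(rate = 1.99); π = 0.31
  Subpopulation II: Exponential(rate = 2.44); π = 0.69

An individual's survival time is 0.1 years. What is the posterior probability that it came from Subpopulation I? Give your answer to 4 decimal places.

0.2771

P(component k | x) = w_k·f_k(x) / marginal(x), where marginal(x) = Σ_j w_j·f_j(x).
Component likelihoods at x = 0.1 years:
  p_I = 1.6309
  p_II = 1.91171
Multiply by the mixture weights:
  w_I·p_I = 0.31 × 1.6309 = 0.50558
  w_II·p_II = 0.69 × 1.91171 = 1.31908
Normaliser: 0.50558 + 1.31908 = 1.82466
P(Subpopulation I | x) ≈ 0.2771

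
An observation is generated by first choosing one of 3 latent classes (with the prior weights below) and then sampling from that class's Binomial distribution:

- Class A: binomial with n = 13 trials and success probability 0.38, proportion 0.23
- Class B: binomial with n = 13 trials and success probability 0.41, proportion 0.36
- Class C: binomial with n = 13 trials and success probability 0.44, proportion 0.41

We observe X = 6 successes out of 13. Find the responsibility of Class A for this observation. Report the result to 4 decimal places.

The responsibility of component k is π_k f_k(x) divided by Σ_j π_j f_j(x).
Evaluate each component's likelihood at the observed value:
  p_A = C(13,6)·0.38^6·0.62^7 = 1716·0.00301094·0.0352161 = 0.181954
  p_B = C(13,6)·0.41^6·0.59^7 = 1716·0.0047501·0.0248865 = 0.202854
  p_C = C(13,6)·0.44^6·0.56^7 = 1716·0.00725631·0.0172709 = 0.215055
Prior × likelihood for each component:
  π_A·p_A = 0.23 × 0.181954 = 0.0418493
  π_B·p_B = 0.36 × 0.202854 = 0.0730276
  π_C·p_C = 0.41 × 0.215055 = 0.0881725
Normaliser: 0.0418493 + 0.0730276 + 0.0881725 = 0.203049
So the posterior for Class A is 0.0418493 / 0.203049 ≈ 0.2061.

0.2061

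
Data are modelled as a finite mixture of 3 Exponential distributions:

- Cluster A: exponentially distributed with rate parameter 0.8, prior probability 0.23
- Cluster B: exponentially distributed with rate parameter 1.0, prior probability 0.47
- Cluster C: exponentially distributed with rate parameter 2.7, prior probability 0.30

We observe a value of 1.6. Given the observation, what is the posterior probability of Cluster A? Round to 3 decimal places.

0.326

Apply Bayes' rule: the posterior for each component is proportional to its prior times its likelihood at x.
Evaluate each component's likelihood at the observed value:
  p_A = 0.8·e^(−0.8·1.6) = 0.8·e^(−1.2800) = 0.22243
  p_B = 1.0·e^(−1.0·1.6) = 1.0·e^(−1.6000) = 0.201897
  p_C = 2.7·e^(−2.7·1.6) = 2.7·e^(−4.3200) = 0.0359097
Weight by the priors:
  π_A·p_A = 0.23 × 0.22243 = 0.0511589
  π_B·p_B = 0.47 × 0.201897 = 0.0948914
  π_C·p_C = 0.30 × 0.0359097 = 0.0107729
Normaliser: 0.0511589 + 0.0948914 + 0.0107729 = 0.156823
P(Cluster A | the observation) = 0.0511589 / 0.156823 ≈ 0.326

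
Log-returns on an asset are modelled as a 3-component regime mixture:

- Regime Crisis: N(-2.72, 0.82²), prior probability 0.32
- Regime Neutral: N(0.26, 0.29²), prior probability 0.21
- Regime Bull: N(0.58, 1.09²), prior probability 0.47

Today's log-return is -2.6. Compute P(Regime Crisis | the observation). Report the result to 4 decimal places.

Apply Bayes' rule: the posterior for each component is proportional to its prior times its likelihood at x.
Component likelihoods at x = -2.6:
  f_Crisis = (1/(0.82·√(2π)))·exp(−(-2.6−-2.72)²/(2·0.82²)) = 0.486515·exp(-0.01071) = 0.481333
  f_Neutral = (1/(0.29·√(2π)))·exp(−(-2.6−0.26)²/(2·0.29²)) = 1.375663·exp(-48.63020) = 1.04396e-21
  f_Bull = (1/(1.09·√(2π)))·exp(−(-2.6−0.58)²/(2·1.09²)) = 0.366002·exp(-4.25570) = 0.00519105
Unnormalised posteriors:
  π_Crisis·f_Crisis = 0.32 × 0.481333 = 0.154027
  π_Neutral·f_Neutral = 0.21 × 1.04396e-21 = 2.19231e-22
  π_Bull·f_Bull = 0.47 × 0.00519105 = 0.0024398
Marginal: 0.154027 + 2.19231e-22 + 0.0024398 = 0.156466
So the posterior for Regime Crisis is 0.154027 / 0.156466 ≈ 0.9844.

0.9844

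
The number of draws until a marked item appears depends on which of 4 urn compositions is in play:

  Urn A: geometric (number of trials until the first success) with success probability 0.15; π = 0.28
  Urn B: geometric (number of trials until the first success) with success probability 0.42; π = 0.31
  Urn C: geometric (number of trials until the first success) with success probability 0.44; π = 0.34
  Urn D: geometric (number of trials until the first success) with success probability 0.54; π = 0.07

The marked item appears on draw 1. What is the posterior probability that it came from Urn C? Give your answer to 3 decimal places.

The responsibility of component k is π_k f_k(x) divided by Σ_j π_j f_j(x).
Geometric probabilities:
  p_A = 0.15·(1−0.15)^0 = 0.15·1 = 0.15
  p_B = 0.42·(1−0.42)^0 = 0.42·1 = 0.42
  p_C = 0.44·(1−0.44)^0 = 0.44·1 = 0.44
  p_D = 0.54·(1−0.54)^0 = 0.54·1 = 0.54
Multiply by the mixture weights:
  π_A·p_A = 0.28 × 0.15 = 0.042
  π_B·p_B = 0.31 × 0.42 = 0.1302
  π_C·p_C = 0.34 × 0.44 = 0.1496
  π_D·p_D = 0.07 × 0.54 = 0.0378
Normaliser: 0.042 + 0.1302 + 0.1496 + 0.0378 = 0.3596
P(Urn C | x) ≈ 0.416

0.416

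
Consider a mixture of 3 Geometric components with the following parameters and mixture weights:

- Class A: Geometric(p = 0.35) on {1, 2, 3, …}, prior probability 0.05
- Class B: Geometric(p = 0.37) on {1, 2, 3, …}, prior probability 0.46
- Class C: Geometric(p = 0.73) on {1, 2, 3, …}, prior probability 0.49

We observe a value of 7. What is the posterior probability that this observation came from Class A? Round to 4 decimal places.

0.1091

Posterior ∝ prior × likelihood, so P(k | x) ∝ π_k f_k(x); normalise over all components.
Component likelihoods at x = 7:
  L_A = 0.0263966
  L_B = 0.0231337
  L_C = 0.000282817
Multiply by the mixture weights:
  π_A·L_A = 0.05 × 0.0263966 = 0.00131983
  π_B·L_B = 0.46 × 0.0231337 = 0.0106415
  π_C·L_C = 0.49 × 0.000282817 = 0.00013858
Normaliser: 0.00131983 + 0.0106415 + 0.00013858 = 0.0120999
Responsibility of Class A: 0.00131983 / 0.0120999 ≈ 0.1091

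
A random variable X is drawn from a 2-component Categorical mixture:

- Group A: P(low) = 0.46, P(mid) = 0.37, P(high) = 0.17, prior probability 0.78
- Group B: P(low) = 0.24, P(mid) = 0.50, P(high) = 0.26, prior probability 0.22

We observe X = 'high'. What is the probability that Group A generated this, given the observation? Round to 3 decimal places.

0.699

Posterior ∝ prior × likelihood, so P(k | x) ∝ π_k f_k(x); normalise over all components.
Evaluate each component's likelihood at the observed value:
  L_A = 0.17
  L_B = 0.26
Unnormalised posteriors:
  π_A·L_A = 0.78 × 0.17 = 0.1326
  π_B·L_B = 0.22 × 0.26 = 0.0572
Denominator: 0.1326 + 0.0572 = 0.1898
So the posterior for Group A is 0.1326 / 0.1898 ≈ 0.699.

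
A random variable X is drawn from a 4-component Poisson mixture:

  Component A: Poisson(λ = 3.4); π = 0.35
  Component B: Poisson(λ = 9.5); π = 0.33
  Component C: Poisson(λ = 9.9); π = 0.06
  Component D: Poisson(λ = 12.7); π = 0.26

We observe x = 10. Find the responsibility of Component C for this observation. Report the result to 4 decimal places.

0.1031

By Bayes' theorem, P(k | x) = π_k f_k(x) / Σ_j π_j f_j(x).
Component likelihoods at x = 10:
  L_A = e^(−3.4)·3.4^10/10! = 0.00189856
  L_B = e^(−9.5)·9.5^10/10! = 0.123502
  L_C = e^(−9.9)·9.9^10/10! = 0.125047
  L_D = e^(−12.7)·12.7^10/10! = 0.0917771
Multiply by the mixture weights:
  π_A·L_A = 0.35 × 0.00189856 = 0.000664497
  π_B·L_B = 0.33 × 0.123502 = 0.0407558
  π_C·L_C = 0.06 × 0.125047 = 0.00750282
  π_D·L_D = 0.26 × 0.0917771 = 0.023862
Evidence: 0.000664497 + 0.0407558 + 0.00750282 + 0.023862 = 0.0727852
P(Component C | data) = 0.00750282 / 0.0727852 ≈ 0.1031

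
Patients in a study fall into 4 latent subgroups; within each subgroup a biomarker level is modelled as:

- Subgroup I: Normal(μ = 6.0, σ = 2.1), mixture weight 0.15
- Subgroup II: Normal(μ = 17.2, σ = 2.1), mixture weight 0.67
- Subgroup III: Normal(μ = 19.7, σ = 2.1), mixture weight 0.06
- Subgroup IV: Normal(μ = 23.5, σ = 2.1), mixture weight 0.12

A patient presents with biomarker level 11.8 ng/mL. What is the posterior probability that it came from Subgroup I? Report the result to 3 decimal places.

0.119

The responsibility of component k is P(Z=k) f_k(x) divided by Σ_j P(Z=j) f_j(x).
Evaluate each component's likelihood at the observed value:
  f_I = 0.0041905
  f_II = 0.00696402
  f_III = 0.000160561
  f_IV = 3.45353e-08
Weight by the priors:
  P(Z=I)·f_I = 0.15 × 0.0041905 = 0.000628575
  P(Z=II)·f_II = 0.67 × 0.00696402 = 0.00466589
  P(Z=III)·f_III = 0.06 × 0.000160561 = 9.63363e-06
  P(Z=IV)·f_IV = 0.12 × 3.45353e-08 = 4.14424e-09
Denominator: 0.000628575 + 0.00466589 + 9.63363e-06 + 4.14424e-09 = 0.00530411
So the posterior for Subgroup I is 0.000628575 / 0.00530411 ≈ 0.119.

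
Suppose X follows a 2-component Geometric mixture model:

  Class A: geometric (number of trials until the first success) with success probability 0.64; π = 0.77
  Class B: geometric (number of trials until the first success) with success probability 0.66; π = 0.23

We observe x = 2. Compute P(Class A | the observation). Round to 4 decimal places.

0.7746

The responsibility of component k is π_k f_k(x) divided by Σ_j π_j f_j(x).
Evaluate each component's likelihood at the observed value:
  p_A = 0.2304
  p_B = 0.2244
Weight by the priors:
  π_A·p_A = 0.77 × 0.2304 = 0.177408
  π_B·p_B = 0.23 × 0.2244 = 0.051612
Marginal: 0.177408 + 0.051612 = 0.22902
P(Class A | the observation) ≈ 0.7746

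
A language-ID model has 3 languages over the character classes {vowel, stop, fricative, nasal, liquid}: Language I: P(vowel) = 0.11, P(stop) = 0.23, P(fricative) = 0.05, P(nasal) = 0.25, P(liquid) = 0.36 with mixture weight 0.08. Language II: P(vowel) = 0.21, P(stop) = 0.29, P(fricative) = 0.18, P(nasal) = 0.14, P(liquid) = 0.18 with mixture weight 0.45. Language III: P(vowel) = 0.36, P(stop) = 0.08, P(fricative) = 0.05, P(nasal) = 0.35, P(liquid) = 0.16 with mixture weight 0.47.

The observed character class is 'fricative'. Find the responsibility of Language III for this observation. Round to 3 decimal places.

Posterior ∝ prior × likelihood, so P(k | x) ∝ w_k f_k(x); normalise over all components.
Categorical probabilities:
  f_I = P(fricative | comp) = 0.05
  f_II = P(fricative | comp) = 0.18
  f_III = P(fricative | comp) = 0.05
Unnormalised posteriors:
  w_I·f_I = 0.08 × 0.05 = 0.004
  w_II·f_II = 0.45 × 0.18 = 0.081
  w_III·f_III = 0.47 × 0.05 = 0.0235
Denominator: 0.004 + 0.081 + 0.0235 = 0.1085
P(Language III | the observation) = 0.0235 / 0.1085 ≈ 0.217

0.217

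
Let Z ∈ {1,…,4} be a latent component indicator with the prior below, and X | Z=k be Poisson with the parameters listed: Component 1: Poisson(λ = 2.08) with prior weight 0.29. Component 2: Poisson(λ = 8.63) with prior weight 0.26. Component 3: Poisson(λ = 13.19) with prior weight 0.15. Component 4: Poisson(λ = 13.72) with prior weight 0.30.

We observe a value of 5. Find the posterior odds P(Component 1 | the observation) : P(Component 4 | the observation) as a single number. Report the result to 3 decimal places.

Since P(k|x) ∝ π_k f_k(x), the posterior odds are π_i f_i(x) / (π_j f_j(x)).
Component likelihoods at x = 5:
  p_1 = e^(−2.08)·2.08^5/5! = 0.0405325
  p_2 = e^(−8.63)·8.63^5/5! = 0.0712708
  p_3 = e^(−13.19)·13.19^5/5! = 0.00621868
  p_4 = e^(−13.72)·13.72^5/5! = 0.00445727
0.0117544 / 0.00133718 ≈ 8.790

8.790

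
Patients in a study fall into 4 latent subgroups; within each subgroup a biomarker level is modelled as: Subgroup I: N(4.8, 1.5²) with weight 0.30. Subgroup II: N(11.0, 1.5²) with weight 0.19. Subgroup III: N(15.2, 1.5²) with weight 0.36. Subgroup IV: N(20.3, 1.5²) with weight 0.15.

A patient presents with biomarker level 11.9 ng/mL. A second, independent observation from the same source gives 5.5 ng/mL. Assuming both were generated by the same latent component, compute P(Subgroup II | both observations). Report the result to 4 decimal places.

The responsibility of component k is w_k f_k(x) divided by Σ_j w_j f_j(x).
Since both observations come from the same component, the likelihood for component k is f_k(x₁)·f_k(x₂).
  f_I = [3.62874e-06] × [0.238522] = 8.65535e-07
  f_II = [0.22215] × [0.00032018] = 7.1128e-05
  f_III = [0.0236497] × [2.20904e-10] = 5.22432e-12
  f_IV = [4.12175e-08] × [1.92883e-22] = 7.95014e-30
Prior × likelihood for each component:
  w_I·f_I = 0.30 × 8.65535e-07 = 2.5966e-07
  w_II·f_II = 0.19 × 7.1128e-05 = 1.35143e-05
  w_III·f_III = 0.36 × 5.22432e-12 = 1.88076e-12
  w_IV·f_IV = 0.15 × 7.95014e-30 = 1.19252e-30
Marginal: 2.5966e-07 + 1.35143e-05 + 1.88076e-12 + 1.19252e-30 = 1.3774e-05
P(Subgroup II | x₁,x₂) ≈ 0.9811

0.9811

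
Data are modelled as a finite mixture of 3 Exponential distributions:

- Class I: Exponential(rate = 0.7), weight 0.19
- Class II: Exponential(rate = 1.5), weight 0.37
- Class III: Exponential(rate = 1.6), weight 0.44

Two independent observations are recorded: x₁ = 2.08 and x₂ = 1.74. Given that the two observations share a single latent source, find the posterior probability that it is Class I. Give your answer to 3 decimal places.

0.553

Apply Bayes' rule: the posterior for each component is proportional to its prior times its likelihood at x.
Since both observations come from the same component, the likelihood for component k is f_k(x₁)·f_k(x₂).
  L_I = [0.163217] × [0.207075] = 0.0337981
  L_II = [0.0662358] × [0.110302] = 0.00730592
  L_III = [0.0573836] × [0.0988654] = 0.00567325
Weight by the priors:
  w_I·L_I = 0.19 × 0.0337981 = 0.00642164
  w_II·L_II = 0.37 × 0.00730592 = 0.00270319
  w_III·L_III = 0.44 × 0.00567325 = 0.00249623
Sum: 0.00642164 + 0.00270319 + 0.00249623 = 0.0116211
P(Class I | data) ≈ 0.553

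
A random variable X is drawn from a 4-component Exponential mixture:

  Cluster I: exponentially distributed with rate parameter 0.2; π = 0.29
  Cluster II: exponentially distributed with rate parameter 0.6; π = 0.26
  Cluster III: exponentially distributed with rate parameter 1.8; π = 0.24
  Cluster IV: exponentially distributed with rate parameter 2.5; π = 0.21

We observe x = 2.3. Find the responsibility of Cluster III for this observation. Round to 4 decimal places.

By Bayes' theorem, P(k | x) = π_k f_k(x) / Σ_j π_j f_j(x).
Component likelihoods at x = 2.3:
  f_I = 0.2·e^(−0.2·2.3) = 0.2·e^(−0.4600) = 0.126257
  f_II = 0.6·e^(−0.6·2.3) = 0.6·e^(−1.3800) = 0.150947
  f_III = 1.8·e^(−1.8·2.3) = 1.8·e^(−4.1400) = 0.0286611
  f_IV = 2.5·e^(−2.5·2.3) = 2.5·e^(−5.7500) = 0.00795695
Unnormalised posteriors:
  π_I·f_I = 0.29 × 0.126257 = 0.0366145
  π_II·f_II = 0.26 × 0.150947 = 0.0392463
  π_III·f_III = 0.24 × 0.0286611 = 0.00687867
  π_IV·f_IV = 0.21 × 0.00795695 = 0.00167096
Denominator: 0.0366145 + 0.0392463 + 0.00687867 + 0.00167096 = 0.0844103
So the posterior for Cluster III is 0.00687867 / 0.0844103 ≈ 0.0815.

0.0815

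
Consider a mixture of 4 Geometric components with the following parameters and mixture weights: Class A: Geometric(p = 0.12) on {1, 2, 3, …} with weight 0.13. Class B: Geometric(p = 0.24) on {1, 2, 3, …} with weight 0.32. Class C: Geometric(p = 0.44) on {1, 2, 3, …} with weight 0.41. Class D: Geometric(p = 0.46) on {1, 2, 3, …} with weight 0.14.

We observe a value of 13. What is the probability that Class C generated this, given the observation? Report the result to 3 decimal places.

By Bayes' theorem, P(k | x) = π_k f_k(x) / Σ_j π_j f_j(x).
Geometric probabilities:
  p_A = 0.12·(1−0.12)^12 = 0.12·0.215671 = 0.0258805
  p_B = 0.24·(1−0.24)^12 = 0.24·0.0371333 = 0.00891198
  p_C = 0.44·(1−0.44)^12 = 0.44·0.000951166 = 0.000418513
  p_D = 0.46·(1−0.46)^12 = 0.46·0.000614788 = 0.000282802
Prior × likelihood for each component:
  π_A·p_A = 0.13 × 0.0258805 = 0.00336447
  π_B·p_B = 0.32 × 0.00891198 = 0.00285183
  π_C·p_C = 0.41 × 0.000418513 = 0.00017159
  π_D·p_D = 0.14 × 0.000282802 = 3.95923e-05
Normaliser: 0.00336447 + 0.00285183 + 0.00017159 + 3.95923e-05 = 0.00642749
P(Class C | the observation) ≈ 0.027

0.027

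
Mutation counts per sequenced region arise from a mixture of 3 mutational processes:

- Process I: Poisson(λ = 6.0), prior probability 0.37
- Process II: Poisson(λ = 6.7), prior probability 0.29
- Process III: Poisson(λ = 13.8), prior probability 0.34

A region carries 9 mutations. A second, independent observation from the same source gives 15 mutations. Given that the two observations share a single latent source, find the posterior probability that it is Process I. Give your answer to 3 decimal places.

By Bayes' theorem, P(k | x) = π_k f_k(x) / Σ_j π_j f_j(x).
Since both observations come from the same component, the likelihood for component k is f_k(x₁)·f_k(x₂).
  L_I = [0.0688385] × [0.000891256] = 6.13527e-05
  L_II = [0.0922863] × [0.00231659] = 0.00021379
  L_III = [0.0508025] × [0.0973695] = 0.00494661
Multiply by the mixture weights:
  π_I·L_I = 0.37 × 6.13527e-05 = 2.27005e-05
  π_II·L_II = 0.29 × 0.00021379 = 6.1999e-05
  π_III·L_III = 0.34 × 0.00494661 = 0.00168185
Normaliser: 2.27005e-05 + 6.1999e-05 + 0.00168185 = 0.00176655
P(Process I | x₁,x₂) ≈ 0.013

0.013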